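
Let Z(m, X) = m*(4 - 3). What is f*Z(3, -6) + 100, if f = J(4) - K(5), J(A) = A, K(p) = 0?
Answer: 112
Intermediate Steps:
Z(m, X) = m (Z(m, X) = m*1 = m)
f = 4 (f = 4 - 1*0 = 4 + 0 = 4)
f*Z(3, -6) + 100 = 4*3 + 100 = 12 + 100 = 112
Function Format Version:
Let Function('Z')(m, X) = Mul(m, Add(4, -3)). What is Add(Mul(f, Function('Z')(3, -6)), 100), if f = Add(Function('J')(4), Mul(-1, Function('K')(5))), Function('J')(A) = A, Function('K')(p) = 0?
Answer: 112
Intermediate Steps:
Function('Z')(m, X) = m (Function('Z')(m, X) = Mul(m, 1) = m)
f = 4 (f = Add(4, Mul(-1, 0)) = Add(4, 0) = 4)
Add(Mul(f, Function('Z')(3, -6)), 100) = Add(Mul(4, 3), 100) = Add(12, 100) = 112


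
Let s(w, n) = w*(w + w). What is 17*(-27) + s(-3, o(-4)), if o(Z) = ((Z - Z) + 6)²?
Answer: -441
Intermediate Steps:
o(Z) = 36 (o(Z) = (0 + 6)² = 6² = 36)
s(w, n) = 2*w² (s(w, n) = w*(2*w) = 2*w²)
17*(-27) + s(-3, o(-4)) = 17*(-27) + 2*(-3)² = -459 + 2*9 = -459 + 18 = -441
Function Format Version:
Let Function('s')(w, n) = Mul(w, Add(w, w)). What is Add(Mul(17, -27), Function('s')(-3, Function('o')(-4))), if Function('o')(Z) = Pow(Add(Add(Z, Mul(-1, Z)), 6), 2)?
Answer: -441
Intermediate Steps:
Function('o')(Z) = 36 (Function('o')(Z) = Pow(Add(0, 6), 2) = Pow(6, 2) = 36)
Function('s')(w, n) = Mul(2, Pow(w, 2)) (Function('s')(w, n) = Mul(w, Mul(2, w)) = Mul(2, Pow(w, 2)))
Add(Mul(17, -27), Function('s')(-3, Function('o')(-4))) = Add(Mul(17, -27), Mul(2, Pow(-3, 2))) = Add(-459, Mul(2, 9)) = Add(-459, 18) = -441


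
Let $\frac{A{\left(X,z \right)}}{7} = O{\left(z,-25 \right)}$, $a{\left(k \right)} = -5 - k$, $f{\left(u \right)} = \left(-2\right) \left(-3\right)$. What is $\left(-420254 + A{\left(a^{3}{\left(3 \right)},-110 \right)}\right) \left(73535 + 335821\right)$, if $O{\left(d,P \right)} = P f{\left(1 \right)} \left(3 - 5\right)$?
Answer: $-171173848824$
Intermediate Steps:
$f{\left(u \right)} = 6$
$O{\left(d,P \right)} = - 12 P$ ($O{\left(d,P \right)} = P 6 \left(3 - 5\right) = P 6 \left(-2\right) = P \left(-12\right) = - 12 P$)
$A{\left(X,z \right)} = 2100$ ($A{\left(X,z \right)} = 7 \left(\left(-12\right) \left(-25\right)\right) = 7 \cdot 300 = 2100$)
$\left(-420254 + A{\left(a^{3}{\left(3 \right)},-110 \right)}\right) \left(73535 + 335821\right) = \left(-420254 + 2100\right) \left(73535 + 335821\right) = \left(-418154\right) 409356 = -171173848824$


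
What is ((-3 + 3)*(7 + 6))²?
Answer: 0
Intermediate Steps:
((-3 + 3)*(7 + 6))² = (0*13)² = 0² = 0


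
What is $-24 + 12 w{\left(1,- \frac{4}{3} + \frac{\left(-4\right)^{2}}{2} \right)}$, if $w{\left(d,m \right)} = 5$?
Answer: $36$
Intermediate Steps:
$-24 + 12 w{\left(1,- \frac{4}{3} + \frac{\left(-4\right)^{2}}{2} \right)} = -24 + 12 \cdot 5 = -24 + 60 = 36$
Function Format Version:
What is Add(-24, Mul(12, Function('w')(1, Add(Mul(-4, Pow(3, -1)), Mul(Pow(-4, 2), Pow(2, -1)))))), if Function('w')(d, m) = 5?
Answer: 36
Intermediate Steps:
Add(-24, Mul(12, Function('w')(1, Add(Mul(-4, Pow(3, -1)), Mul(Pow(-4, 2), Pow(2, -1)))))) = Add(-24, Mul(12, 5)) = Add(-24, 60) = 36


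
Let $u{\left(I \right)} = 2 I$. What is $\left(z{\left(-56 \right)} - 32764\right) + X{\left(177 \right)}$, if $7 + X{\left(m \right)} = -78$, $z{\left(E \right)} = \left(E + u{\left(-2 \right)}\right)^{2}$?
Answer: $-29249$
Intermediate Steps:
$z{\left(E \right)} = \left(-4 + E\right)^{2}$ ($z{\left(E \right)} = \left(E + 2 \left(-2\right)\right)^{2} = \left(E - 4\right)^{2} = \left(-4 + E\right)^{2}$)
$X{\left(m \right)} = -85$ ($X{\left(m \right)} = -7 - 78 = -85$)
$\left(z{\left(-56 \right)} - 32764\right) + X{\left(177 \right)} = \left(\left(-4 - 56\right)^{2} - 32764\right) - 85 = \left(\left(-60\right)^{2} - 32764\right) - 85 = \left(3600 - 32764\right) - 85 = -29164 - 85 = -29249$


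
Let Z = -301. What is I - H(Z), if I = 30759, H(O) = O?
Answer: 31060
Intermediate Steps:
I - H(Z) = 30759 - 1*(-301) = 30759 + 301 = 31060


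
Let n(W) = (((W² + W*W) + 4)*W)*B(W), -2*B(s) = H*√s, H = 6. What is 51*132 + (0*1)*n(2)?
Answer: 6732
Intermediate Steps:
B(s) = -3*√s
n(W) = -3*W^(3/2)*(4 + 2*W²) (n(W) = (((W² + W*W) + 4)*W)*(-3*√W) = (((W² + W²) + 4)*W)*(-3*√W) = ((2*W² + 4)*W)*(-3*√W) = ((4 + 2*W²)*W)*(-3*√W) = (W*(4 + 2*W²))*(-3*√W) = -3*W^(3/2)*(4 + 2*W²))
51*132 + (0*1)*n(2) = 51*132 + (0*1)*(6*2^(3/2)*(-2 - 1*2²)) = 6732 + 0*(6*(2*√2)*(-2 - 1*4)) = 6732 + 0*(6*(2*√2)*(-2 - 4)) = 6732 + 0*(6*(2*√2)*(-6)) = 6732 + 0*(-72*√2) = 6732 + 0 = 6732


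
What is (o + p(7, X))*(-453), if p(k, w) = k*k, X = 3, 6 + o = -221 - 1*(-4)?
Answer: 78822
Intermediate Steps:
o = -223 (o = -6 + (-221 - 1*(-4)) = -6 + (-221 + 4) = -6 - 217 = -223)
p(k, w) = k²
(o + p(7, X))*(-453) = (-223 + 7²)*(-453) = (-223 + 49)*(-453) = -174*(-453) = 78822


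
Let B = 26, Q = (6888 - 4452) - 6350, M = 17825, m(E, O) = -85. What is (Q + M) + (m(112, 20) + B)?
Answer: 13852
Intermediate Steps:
Q = -3914 (Q = 2436 - 6350 = -3914)
(Q + M) + (m(112, 20) + B) = (-3914 + 17825) + (-85 + 26) = 13911 - 59 = 13852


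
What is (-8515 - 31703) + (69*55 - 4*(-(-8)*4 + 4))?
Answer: -36567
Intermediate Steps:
(-8515 - 31703) + (69*55 - 4*(-(-8)*4 + 4)) = -40218 + (3795 - 4*(-2*(-16) + 4)) = -40218 + (3795 - 4*(32 + 4)) = -40218 + (3795 - 4*36) = -40218 + (3795 - 144) = -40218 + 3651 = -36567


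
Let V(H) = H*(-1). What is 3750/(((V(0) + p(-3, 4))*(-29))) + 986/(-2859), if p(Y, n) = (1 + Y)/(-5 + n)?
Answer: -5389219/82911 ≈ -65.000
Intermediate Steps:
p(Y, n) = (1 + Y)/(-5 + n)
V(H) = -H
3750/(((V(0) + p(-3, 4))*(-29))) + 986/(-2859) = 3750/(((-1*0 + (1 - 3)/(-5 + 4))*(-29))) + 986/(-2859) = 3750/(((0 - 2/(-1))*(-29))) + 986*(-1/2859) = 3750/(((0 - 1*(-2))*(-29))) - 986/2859 = 3750/(((0 + 2)*(-29))) - 986/2859 = 3750/((2*(-29))) - 986/2859 = 3750/(-58) - 986/2859 = 3750*(-1/58) - 986/2859 = -1875/29 - 986/2859 = -5389219/82911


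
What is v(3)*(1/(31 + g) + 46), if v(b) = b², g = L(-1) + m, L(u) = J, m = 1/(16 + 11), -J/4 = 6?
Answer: 78903/190 ≈ 415.28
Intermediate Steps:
J = -24 (J = -4*6 = -24)
m = 1/27 ≈ 0.037037
L(u) = -24
g = -647/27 (g = -24 + 1/27 = -647/27 ≈ -23.963)
v(3)*(1/(31 + g) + 46) = 3²*(1/(31 - 647/27) + 46) = 9*(1/(190/27) + 46) = 9*(27/190 + 46) = 9*(8767/190) = 78903/190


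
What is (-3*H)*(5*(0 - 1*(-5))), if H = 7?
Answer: -525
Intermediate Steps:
(-3*H)*(5*(0 - 1*(-5))) = (-3*7)*(5*(0 - 1*(-5))) = -105*(0 + 5) = -105*5 = -21*25 = -525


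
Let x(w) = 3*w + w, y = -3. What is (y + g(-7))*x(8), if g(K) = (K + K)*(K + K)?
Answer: 6176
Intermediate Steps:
g(K) = 4*K**2 (g(K) = (2*K)*(2*K) = 4*K**2)
x(w) = 4*w
(y + g(-7))*x(8) = (-3 + 4*(-7)**2)*(4*8) = (-3 + 4*49)*32 = (-3 + 196)*32 = 193*32 = 6176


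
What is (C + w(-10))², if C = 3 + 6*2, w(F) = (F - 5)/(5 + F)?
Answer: 324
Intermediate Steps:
w(F) = (-5 + F)/(5 + F)
C = 15 (C = 3 + 12 = 15)
(C + w(-10))² = (15 + (-5 - 10)/(5 - 10))² = (15 - 15/(-5))² = (15 - ⅕*(-15))² = (15 + 3)² = 18² = 324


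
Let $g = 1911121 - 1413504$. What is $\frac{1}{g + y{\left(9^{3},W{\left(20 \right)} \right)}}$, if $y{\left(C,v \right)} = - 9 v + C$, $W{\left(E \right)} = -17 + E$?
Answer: $\frac{1}{498319} \approx 2.0067 \cdot 10^{-6}$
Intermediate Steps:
$y{\left(C,v \right)} = C - 9 v$
$g = 497617$ ($g = 1911121 - 1413504 = 497617$)
$\frac{1}{g + y{\left(9^{3},W{\left(20 \right)} \right)}} = \frac{1}{497617 + \left(9^{3} - 9 \left(-17 + 20\right)\right)} = \frac{1}{497617 + \left(729 - 27\right)} = \frac{1}{497617 + 702} = \frac{1}{498319}$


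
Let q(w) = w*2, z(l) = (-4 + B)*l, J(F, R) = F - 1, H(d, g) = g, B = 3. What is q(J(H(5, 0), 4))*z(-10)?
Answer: -20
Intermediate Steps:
J(F, R) = -1 + F
z(l) = -l (z(l) = (-4 + 3)*l = -l)
q(w) = 2*w
q(J(H(5, 0), 4))*z(-10) = (2*(-1 + 0))*(-1*(-10)) = (2*(-1))*10 = -2*10 = -20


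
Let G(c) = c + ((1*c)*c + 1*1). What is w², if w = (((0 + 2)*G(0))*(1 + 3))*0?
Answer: 0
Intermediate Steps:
G(c) = 1 + c + c² (G(c) = c + (c*c + 1) = c + (c² + 1) = c + (1 + c²) = 1 + c + c²)
w = 0 (w = (((0 + 2)*(1 + 0 + 0²))*(1 + 3))*0 = ((2*(1 + 0 + 0))*4)*0 = ((2*1)*4)*0 = (2*4)*0 = 8*0 = 0)
w² = 0² = 0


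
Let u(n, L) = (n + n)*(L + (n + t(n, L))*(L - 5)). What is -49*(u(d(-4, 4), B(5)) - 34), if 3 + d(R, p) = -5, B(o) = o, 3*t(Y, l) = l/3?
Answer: 5586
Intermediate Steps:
t(Y, l) = l/9 (t(Y, l) = (l/3)/3 = l/9)
d(R, p) = -8 (d(R, p) = -3 - 5 = -8)
u(n, L) = 2*n*(L + (-5 + L)*(n + L/9)) (u(n, L) = (n + n)*(L + (n + L/9)*(L - 5)) = (2*n)*(L + (n + L/9)*(-5 + L)) = (2*n)*(L + (-5 + L)*(n + L/9)) = 2*n*(L + (-5 + L)*(n + L/9)))
-49*(u(d(-4, 4), B(5)) - 34) = -49*((2/9)*(-8)*(5² - 45*(-8) + 4*5 + 9*5*(-8)) - 34) = -49*((2/9)*(-8)*(25 + 360 + 20 - 360) - 34) = -49*((2/9)*(-8)*45 - 34) = -49*(-80 - 34) = -49*(-114) = 5586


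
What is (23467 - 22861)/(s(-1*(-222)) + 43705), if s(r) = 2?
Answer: 202/14569 ≈ 0.013865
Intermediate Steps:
(23467 - 22861)/(s(-1*(-222)) + 43705) = (23467 - 22861)/(2 + 43705) = 606/43707 = 606*(1/43707) = 202/14569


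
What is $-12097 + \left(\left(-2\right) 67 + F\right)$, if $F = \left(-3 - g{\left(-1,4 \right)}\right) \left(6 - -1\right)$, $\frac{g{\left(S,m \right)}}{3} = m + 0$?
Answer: $-12336$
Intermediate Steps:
$g{\left(S,m \right)} = 3 m$ ($g{\left(S,m \right)} = 3 \left(m + 0\right) = 3 m$)
$F = -105$ ($F = \left(-3 - 3 \cdot 4\right) \left(6 - -1\right) = \left(-3 - 12\right) \left(6 + 1\right) = \left(-3 - 12\right) 7 = \left(-15\right) 7 = -105$)
$-12097 + \left(\left(-2\right) 67 + F\right) = -12097 - 239 = -12336$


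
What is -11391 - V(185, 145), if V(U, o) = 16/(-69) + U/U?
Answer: -786032/69 ≈ -11392.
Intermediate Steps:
V(U, o) = 53/69 (V(U, o) = 16*(-1/69) + 1 = -16/69 + 1 = 53/69)
-11391 - V(185, 145) = -11391 - 1*53/69 = -11391 - 53/69 = -786032/69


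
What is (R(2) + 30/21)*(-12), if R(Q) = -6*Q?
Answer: 888/7 ≈ 126.86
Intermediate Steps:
(R(2) + 30/21)*(-12) = (-6*2 + 30/21)*(-12) = (-12 + 30*(1/21))*(-12) = (-12 + 10/7)*(-12) = -74/7*(-12) = 888/7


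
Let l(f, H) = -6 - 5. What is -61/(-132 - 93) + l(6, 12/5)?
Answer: -2414/225 ≈ -10.729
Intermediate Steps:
l(f, H) = -11
-61/(-132 - 93) + l(6, 12/5) = -61/(-132 - 93) - 11 = -61/(-225) - 11 = -1/225*(-61) - 11 = 61/225 - 11 = -2414/225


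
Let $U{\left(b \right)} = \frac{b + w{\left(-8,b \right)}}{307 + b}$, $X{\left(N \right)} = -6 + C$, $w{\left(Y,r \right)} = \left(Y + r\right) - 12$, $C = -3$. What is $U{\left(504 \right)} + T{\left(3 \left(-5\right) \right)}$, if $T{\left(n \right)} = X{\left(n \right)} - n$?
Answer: $\frac{5854}{811} \approx 7.2182$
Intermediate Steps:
$w{\left(Y,r \right)} = -12 + Y + r$
$X{\left(N \right)} = -9$ ($X{\left(N \right)} = -6 - 3 = -9$)
$T{\left(n \right)} = -9 - n$
$U{\left(b \right)} = \frac{-20 + 2 b}{307 + b}$ ($U{\left(b \right)} = \frac{b - \left(20 - b\right)}{307 + b} = \frac{b + \left(-20 + b\right)}{307 + b} = \frac{-20 + 2 b}{307 + b}$)
$U{\left(504 \right)} + T{\left(3 \left(-5\right) \right)} = \frac{2 \left(-10 + 504\right)}{307 + 504} - \left(9 + 3 \left(-5\right)\right) = 2 \cdot \frac{1}{811} \cdot 494 - -6 = 2 \cdot \frac{1}{811} \cdot 494 + \left(-9 + 15\right) = \frac{988}{811} + 6 = \frac{5854}{811}$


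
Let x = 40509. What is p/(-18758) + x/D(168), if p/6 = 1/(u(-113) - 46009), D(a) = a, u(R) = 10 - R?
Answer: 415086843825/1721459176 ≈ 241.13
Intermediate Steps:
p = -3/22943 (p = 6/((10 - 1*(-113)) - 46009) = 6/((10 + 113) - 46009) = 6/(123 - 46009) = 6/(-45886) = 6*(-1/45886) = -3/22943 ≈ -0.00013076)
p/(-18758) + x/D(168) = -3/22943/(-18758) + 40509/168 = -3/22943*(-1/18758) + 40509*(1/168) = 3/430364794 + 1929/8 = 415086843825/1721459176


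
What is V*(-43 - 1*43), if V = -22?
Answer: 1892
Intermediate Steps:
V*(-43 - 1*43) = -22*(-43 - 1*43) = -22*(-43 - 43) = -22*(-86) = 1892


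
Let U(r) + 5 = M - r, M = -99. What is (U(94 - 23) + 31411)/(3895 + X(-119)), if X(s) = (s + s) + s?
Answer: 15618/1769 ≈ 8.8287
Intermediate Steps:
X(s) = 3*s (X(s) = 2*s + s = 3*s)
U(r) = -104 - r (U(r) = -5 + (-99 - r) = -104 - r)
(U(94 - 23) + 31411)/(3895 + X(-119)) = ((-104 - (94 - 23)) + 31411)/(3895 + 3*(-119)) = ((-104 - 1*71) + 31411)/(3895 - 357) = ((-104 - 71) + 31411)/3538 = (-175 + 31411)*(1/3538) = 31236*(1/3538) = 15618/1769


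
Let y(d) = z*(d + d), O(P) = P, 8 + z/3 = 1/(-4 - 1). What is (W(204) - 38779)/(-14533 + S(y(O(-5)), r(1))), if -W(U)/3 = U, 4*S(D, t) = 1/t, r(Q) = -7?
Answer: 1102948/406925 ≈ 2.7104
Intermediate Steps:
z = -123/5 (z = -24 + 3/(-4 - 1) = -24 + 3/(-5) = -24 + 3*(-⅕) = -24 - ⅗ = -123/5 ≈ -24.600)
y(d) = -246*d/5 (y(d) = -123*(d + d)/5 = -246*d/5)
S(D, t) = 1/(4*t)
W(U) = -3*U
(W(204) - 38779)/(-14533 + S(y(O(-5)), r(1))) = (-3*204 - 38779)/(-14533 + (¼)/(-7)) = (-612 - 38779)/(-14533 + (¼)*(-⅐)) = -39391/(-14533 - 1/28) = -39391/(-406925/28) = -39391*(-28/406925) = 1102948/406925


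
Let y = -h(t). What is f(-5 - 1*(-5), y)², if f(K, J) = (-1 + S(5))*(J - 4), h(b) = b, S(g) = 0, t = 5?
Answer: 81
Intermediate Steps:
y = -5 (y = -1*5 = -5)
f(K, J) = 4 - J (f(K, J) = (-1 + 0)*(J - 4) = -(-4 + J) = 4 - J)
f(-5 - 1*(-5), y)² = (4 - 1*(-5))² = (4 + 5)² = 9² = 81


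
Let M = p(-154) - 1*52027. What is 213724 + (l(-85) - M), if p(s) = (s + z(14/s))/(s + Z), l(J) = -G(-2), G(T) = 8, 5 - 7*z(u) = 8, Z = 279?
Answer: 232526206/875 ≈ 2.6574e+5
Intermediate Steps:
z(u) = -3/7 (z(u) = 5/7 - ⅐*8 = 5/7 - 8/7 = -3/7)
l(J) = -8 (l(J) = -1*8 = -8)
p(s) = (-3/7 + s)/(279 + s) (p(s) = (s - 3/7)/(s + 279) = (-3/7 + s)/(279 + s))
M = -45524706/875 (M = (-3/7 - 154)/(279 - 154) - 1*52027 = -1081/7/125 - 52027 = (1/125)*(-1081/7) - 52027 = -1081/875 - 52027 = -45524706/875 ≈ -52028.)
213724 + (l(-85) - M) = 213724 + (-8 - 1*(-45524706/875)) = 213724 + (-8 + 45524706/875) = 213724 + 45517706/875 = 232526206/875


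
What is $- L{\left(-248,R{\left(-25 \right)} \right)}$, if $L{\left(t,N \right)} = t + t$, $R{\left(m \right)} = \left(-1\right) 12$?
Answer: $496$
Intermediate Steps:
$R{\left(m \right)} = -12$
$L{\left(t,N \right)} = 2 t$
$- L{\left(-248,R{\left(-25 \right)} \right)} = - 2 \left(-248\right) = \left(-1\right) \left(-496\right) = 496$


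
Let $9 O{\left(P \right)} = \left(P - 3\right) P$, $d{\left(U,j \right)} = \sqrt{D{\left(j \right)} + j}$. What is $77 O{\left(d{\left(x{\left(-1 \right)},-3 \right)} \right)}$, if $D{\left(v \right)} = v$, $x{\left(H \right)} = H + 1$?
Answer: $- \frac{154}{3} - \frac{77 i \sqrt{6}}{3} \approx -51.333 - 62.87 i$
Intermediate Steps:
$x{\left(H \right)} = 1 + H$
$d{\left(U,j \right)} = \sqrt{2} \sqrt{j}$ ($d{\left(U,j \right)} = \sqrt{j + j} = \sqrt{2 j} = \sqrt{2} \sqrt{j}$)
$O{\left(P \right)} = \frac{P \left(-3 + P\right)}{9}$ ($O{\left(P \right)} = \frac{\left(P - 3\right) P}{9} = \frac{\left(-3 + P\right) P}{9} = \frac{P \left(-3 + P\right)}{9}$)
$77 O{\left(d{\left(x{\left(-1 \right)},-3 \right)} \right)} = 77 \frac{\sqrt{2} \sqrt{-3} \left(-3 + \sqrt{2} \sqrt{-3}\right)}{9} = 77 \frac{\sqrt{2} i \sqrt{3} \left(-3 + \sqrt{2} i \sqrt{3}\right)}{9} = 77 \frac{i \sqrt{6} \left(-3 + i \sqrt{6}\right)}{9} = \frac{77 i \sqrt{6} \left(-3 + i \sqrt{6}\right)}{9}$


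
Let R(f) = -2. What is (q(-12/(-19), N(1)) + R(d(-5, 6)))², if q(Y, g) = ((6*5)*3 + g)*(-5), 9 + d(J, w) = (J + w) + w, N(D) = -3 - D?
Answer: 186624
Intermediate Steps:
d(J, w) = -9 + J + 2*w (d(J, w) = -9 + ((J + w) + w) = -9 + (J + 2*w) = -9 + J + 2*w)
q(Y, g) = -450 - 5*g (q(Y, g) = (30*3 + g)*(-5) = (90 + g)*(-5) = -450 - 5*g)
(q(-12/(-19), N(1)) + R(d(-5, 6)))² = ((-450 - 5*(-3 - 1*1)) - 2)² = ((-450 - 5*(-3 - 1)) - 2)² = ((-450 - 5*(-4)) - 2)² = ((-450 + 20) - 2)² = (-430 - 2)² = (-432)² = 186624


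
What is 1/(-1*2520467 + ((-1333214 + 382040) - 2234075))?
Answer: -1/5705716 ≈ -1.7526e-7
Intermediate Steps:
1/(-1*2520467 + ((-1333214 + 382040) - 2234075)) = 1/(-2520467 + (-951174 - 2234075)) = 1/(-2520467 - 3185249) = 1/(-5705716) = -1/5705716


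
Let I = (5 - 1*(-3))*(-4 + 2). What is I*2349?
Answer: -37584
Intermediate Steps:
I = -16 (I = (5 + 3)*(-2) = 8*(-2) = -16)
I*2349 = -16*2349 = -37584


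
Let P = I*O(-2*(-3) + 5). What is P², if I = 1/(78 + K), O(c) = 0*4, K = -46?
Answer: 0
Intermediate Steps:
O(c) = 0
I = 1/32 (I = 1/(78 - 46) = 1/32 ≈ 0.031250)
P = 0 (P = (1/32)*0 = 0)
P² = 0² = 0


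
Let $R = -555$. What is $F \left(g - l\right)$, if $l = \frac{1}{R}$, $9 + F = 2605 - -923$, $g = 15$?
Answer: $\frac{9766398}{185} \approx 52791.0$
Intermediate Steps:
$F = 3519$ ($F = -9 + \left(2605 - -923\right) = -9 + \left(2605 + 923\right) = -9 + 3528 = 3519$)
$l = - \frac{1}{555}$ ($l = \frac{1}{-555} = - \frac{1}{555} \approx -0.0018018$)
$F \left(g - l\right) = 3519 \left(15 - - \frac{1}{555}\right) = 3519 \left(15 + \frac{1}{555}\right) = 3519 \cdot \frac{8326}{555} = \frac{9766398}{185}$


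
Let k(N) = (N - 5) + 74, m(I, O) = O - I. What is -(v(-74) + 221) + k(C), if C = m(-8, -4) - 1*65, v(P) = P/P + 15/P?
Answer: -15821/74 ≈ -213.80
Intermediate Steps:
v(P) = 1 + 15/P
C = -61 (C = (-4 - 1*(-8)) - 1*65 = (-4 + 8) - 65 = 4 - 65 = -61)
k(N) = 69 + N (k(N) = (-5 + N) + 74 = 69 + N)
-(v(-74) + 221) + k(C) = -((15 - 74)/(-74) + 221) + (69 - 61) = -(-1/74*(-59) + 221) + 8 = -(59/74 + 221) + 8 = -1*16413/74 + 8 = -16413/74 + 8 = -15821/74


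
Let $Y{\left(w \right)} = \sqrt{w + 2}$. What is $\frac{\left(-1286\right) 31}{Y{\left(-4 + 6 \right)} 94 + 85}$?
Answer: $- \frac{39866}{273} \approx -146.03$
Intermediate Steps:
$Y{\left(w \right)} = \sqrt{2 + w}$
$\frac{\left(-1286\right) 31}{Y{\left(-4 + 6 \right)} 94 + 85} = \frac{\left(-1286\right) 31}{\sqrt{2 + \left(-4 + 6\right)} 94 + 85} = - \frac{39866}{\sqrt{2 + 2} \cdot 94 + 85} = - \frac{39866}{\sqrt{4} \cdot 94 + 85} = - \frac{39866}{2 \cdot 94 + 85} = - \frac{39866}{188 + 85} = - \frac{39866}{273}$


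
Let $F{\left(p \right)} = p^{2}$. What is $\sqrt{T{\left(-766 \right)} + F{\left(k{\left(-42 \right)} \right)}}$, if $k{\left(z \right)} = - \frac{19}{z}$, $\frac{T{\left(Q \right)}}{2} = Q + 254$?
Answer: $\frac{5 i \sqrt{72239}}{42} \approx 31.997 i$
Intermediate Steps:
$T{\left(Q \right)} = 508 + 2 Q$ ($T{\left(Q \right)} = 2 \left(Q + 254\right) = 2 \left(254 + Q\right) = 508 + 2 Q$)
$\sqrt{T{\left(-766 \right)} + F{\left(k{\left(-42 \right)} \right)}} = \sqrt{\left(508 + 2 \left(-766\right)\right) + \left(- \frac{19}{-42}\right)^{2}} = \sqrt{\left(508 - 1532\right) + \left(\left(-19\right) \left(- \frac{1}{42}\right)\right)^{2}} = \sqrt{-1024 + \left(\frac{19}{42}\right)^{2}} = \sqrt{-1024 + \frac{361}{1764}} = \sqrt{- \frac{1805975}{1764}} = \frac{5 i \sqrt{72239}}{42}$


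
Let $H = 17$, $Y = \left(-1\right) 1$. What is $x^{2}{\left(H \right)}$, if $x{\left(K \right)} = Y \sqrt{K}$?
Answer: $17$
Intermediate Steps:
$Y = -1$
$x{\left(K \right)} = - \sqrt{K}$
$x^{2}{\left(H \right)} = \left(- \sqrt{17}\right)^{2} = 17$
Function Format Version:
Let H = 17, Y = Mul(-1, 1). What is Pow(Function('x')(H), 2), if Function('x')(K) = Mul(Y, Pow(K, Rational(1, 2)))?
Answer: 17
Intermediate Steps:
Y = -1
Function('x')(K) = Mul(-1, Pow(K, Rational(1, 2)))
Pow(Function('x')(H), 2) = Pow(Mul(-1, Pow(17, Rational(1, 2))), 2) = 17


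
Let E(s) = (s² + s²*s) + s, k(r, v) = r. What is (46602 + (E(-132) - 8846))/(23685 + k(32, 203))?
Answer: -2244920/23717 ≈ -94.654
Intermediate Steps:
E(s) = s + s² + s³ (E(s) = (s² + s³) + s = s + s² + s³)
(46602 + (E(-132) - 8846))/(23685 + k(32, 203)) = (46602 + (-132*(1 - 132 + (-132)²) - 8846))/(23685 + 32) = (46602 + (-132*(1 - 132 + 17424) - 8846))/23717 = (46602 + (-132*17293 - 8846))*(1/23717) = (46602 + (-2282676 - 8846))*(1/23717) = (46602 - 2291522)*(1/23717) = -2244920*1/23717 = -2244920/23717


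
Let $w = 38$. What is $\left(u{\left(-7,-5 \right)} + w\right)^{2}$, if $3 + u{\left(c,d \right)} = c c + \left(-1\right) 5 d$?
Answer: $11881$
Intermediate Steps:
$u{\left(c,d \right)} = -3 + c^{2} - 5 d$ ($u{\left(c,d \right)} = -3 + \left(c c + \left(-1\right) 5 d\right) = -3 + \left(c^{2} - 5 d\right) = -3 + c^{2} - 5 d$)
$\left(u{\left(-7,-5 \right)} + w\right)^{2} = \left(\left(-3 + \left(-7\right)^{2} - -25\right) + 38\right)^{2} = \left(\left(-3 + 49 + 25\right) + 38\right)^{2} = \left(71 + 38\right)^{2} = 109^{2} = 11881$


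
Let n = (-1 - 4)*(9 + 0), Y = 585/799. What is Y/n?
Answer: -13/799 ≈ -0.016270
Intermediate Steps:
Y = 585/799 (Y = 585*(1/799) = 585/799 ≈ 0.73217)
n = -45 (n = -5*9 = -45)
Y/n = (585/799)/(-45) = (585/799)*(-1/45) = -13/799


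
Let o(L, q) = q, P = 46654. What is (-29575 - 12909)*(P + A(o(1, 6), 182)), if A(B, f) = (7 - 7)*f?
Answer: -1982048536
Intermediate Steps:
A(B, f) = 0 (A(B, f) = 0*f = 0)
(-29575 - 12909)*(P + A(o(1, 6), 182)) = (-29575 - 12909)*(46654 + 0) = -42484*46654 = -1982048536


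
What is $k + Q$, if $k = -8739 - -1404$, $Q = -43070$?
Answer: $-50405$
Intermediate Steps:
$k = -7335$ ($k = -8739 + 1404 = -7335$)
$k + Q = -7335 - 43070 = -50405$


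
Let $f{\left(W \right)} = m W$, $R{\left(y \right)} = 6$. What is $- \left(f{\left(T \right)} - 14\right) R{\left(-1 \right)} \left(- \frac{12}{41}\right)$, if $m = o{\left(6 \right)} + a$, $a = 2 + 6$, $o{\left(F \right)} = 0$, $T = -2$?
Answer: $- \frac{2160}{41} \approx -52.683$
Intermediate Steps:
$a = 8$
$m = 8$ ($m = 0 + 8 = 8$)
$f{\left(W \right)} = 8 W$
$- \left(f{\left(T \right)} - 14\right) R{\left(-1 \right)} \left(- \frac{12}{41}\right) = - \left(8 \left(-2\right) - 14\right) 6 \left(- \frac{12}{41}\right) = - \left(-16 - 14\right) 6 \left(\left(-12\right) \frac{1}{41}\right) = - \frac{\left(-30\right) 6 \left(-12\right)}{41} = - \frac{\left(-180\right) \left(-12\right)}{41} = \left(-1\right) \frac{2160}{41} = - \frac{2160}{41}$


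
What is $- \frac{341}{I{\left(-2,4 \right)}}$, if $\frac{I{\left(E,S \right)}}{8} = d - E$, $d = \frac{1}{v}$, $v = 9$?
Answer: $- \frac{3069}{152} \approx -20.191$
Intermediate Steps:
$d = \frac{1}{9} \approx 0.11111$
$I{\left(E,S \right)} = \frac{8}{9} - 8 E$ ($I{\left(E,S \right)} = 8 \left(\frac{1}{9} - E\right) = \frac{8}{9} - 8 E$)
$- \frac{341}{I{\left(-2,4 \right)}} = - \frac{341}{\frac{8}{9} - -16} = - \frac{341}{\frac{8}{9} + 16} = - \frac{341}{\frac{152}{9}} = \left(-341\right) \frac{9}{152} = - \frac{3069}{152}$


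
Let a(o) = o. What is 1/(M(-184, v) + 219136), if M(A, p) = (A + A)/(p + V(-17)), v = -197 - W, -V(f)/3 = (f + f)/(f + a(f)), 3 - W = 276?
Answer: 73/15996560 ≈ 4.5635e-6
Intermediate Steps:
W = -273 (W = 3 - 1*276 = 3 - 276 = -273)
V(f) = -3 (V(f) = -3*(f + f)/(f + f) = -3*2*f/(2*f) = -3*2*f*1/(2*f) = -3*1 = -3)
v = 76 (v = -197 - 1*(-273) = -197 + 273 = 76)
M(A, p) = 2*A/(-3 + p) (M(A, p) = (A + A)/(p - 3) = (2*A)/(-3 + p) = 2*A/(-3 + p))
1/(M(-184, v) + 219136) = 1/(2*(-184)/(-3 + 76) + 219136) = 1/(2*(-184)/73 + 219136) = 1/(2*(-184)*(1/73) + 219136) = 1/(-368/73 + 219136) = 1/(15996560/73) = 73/15996560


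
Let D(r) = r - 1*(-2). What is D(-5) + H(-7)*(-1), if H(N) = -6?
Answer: 3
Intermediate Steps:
D(r) = 2 + r (D(r) = r + 2 = 2 + r)
D(-5) + H(-7)*(-1) = (2 - 5) - 6*(-1) = -3 + 6 = 3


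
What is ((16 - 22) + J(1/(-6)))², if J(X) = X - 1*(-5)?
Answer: 49/36 ≈ 1.3611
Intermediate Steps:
J(X) = 5 + X (J(X) = X + 5 = 5 + X)
((16 - 22) + J(1/(-6)))² = ((16 - 22) + (5 + 1/(-6)))² = (-6 + (5 - ⅙))² = (-6 + 29/6)² = (-7/6)² = 49/36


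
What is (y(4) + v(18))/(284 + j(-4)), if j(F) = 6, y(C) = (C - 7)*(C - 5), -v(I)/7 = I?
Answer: -123/290 ≈ -0.42414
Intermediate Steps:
v(I) = -7*I
y(C) = (-7 + C)*(-5 + C)
(y(4) + v(18))/(284 + j(-4)) = ((35 + 4² - 12*4) - 7*18)/(284 + 6) = ((35 + 16 - 48) - 126)/290 = (3 - 126)*(1/290) = -123*1/290 = -123/290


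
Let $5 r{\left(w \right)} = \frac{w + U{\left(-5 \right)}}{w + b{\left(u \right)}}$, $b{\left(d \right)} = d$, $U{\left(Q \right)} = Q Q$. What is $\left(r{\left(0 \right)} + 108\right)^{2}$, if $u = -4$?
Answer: $\frac{182329}{16} \approx 11396.0$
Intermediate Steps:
$U{\left(Q \right)} = Q^{2}$
$r{\left(w \right)} = \frac{25 + w}{5 \left(-4 + w\right)}$ ($r{\left(w \right)} = \frac{\left(w + \left(-5\right)^{2}\right) \frac{1}{w - 4}}{5} = \frac{\left(w + 25\right) \frac{1}{-4 + w}}{5} = \frac{\left(25 + w\right) \frac{1}{-4 + w}}{5} = \frac{\frac{1}{-4 + w} \left(25 + w\right)}{5} = \frac{25 + w}{5 \left(-4 + w\right)}$)
$\left(r{\left(0 \right)} + 108\right)^{2} = \left(\frac{25 + 0}{5 \left(-4 + 0\right)} + 108\right)^{2} = \left(\frac{1}{5} \frac{1}{-4} \cdot 25 + 108\right)^{2} = \left(\frac{1}{5} \left(- \frac{1}{4}\right) 25 + 108\right)^{2} = \left(- \frac{5}{4} + 108\right)^{2} = \left(\frac{427}{4}\right)^{2} = \frac{182329}{16}$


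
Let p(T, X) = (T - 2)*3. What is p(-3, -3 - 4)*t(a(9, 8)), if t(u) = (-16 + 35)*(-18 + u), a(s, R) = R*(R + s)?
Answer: -33630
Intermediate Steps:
p(T, X) = -6 + 3*T (p(T, X) = (-2 + T)*3 = -6 + 3*T)
t(u) = -342 + 19*u (t(u) = 19*(-18 + u) = -342 + 19*u)
p(-3, -3 - 4)*t(a(9, 8)) = (-6 + 3*(-3))*(-342 + 19*(8*(8 + 9))) = (-6 - 9)*(-342 + 19*(8*17)) = -15*(-342 + 19*136) = -15*(-342 + 2584) = -15*2242 = -33630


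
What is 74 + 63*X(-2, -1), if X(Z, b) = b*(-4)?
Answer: 326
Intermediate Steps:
X(Z, b) = -4*b
74 + 63*X(-2, -1) = 74 + 63*(-4*(-1)) = 74 + 63*4 = 74 + 252 = 326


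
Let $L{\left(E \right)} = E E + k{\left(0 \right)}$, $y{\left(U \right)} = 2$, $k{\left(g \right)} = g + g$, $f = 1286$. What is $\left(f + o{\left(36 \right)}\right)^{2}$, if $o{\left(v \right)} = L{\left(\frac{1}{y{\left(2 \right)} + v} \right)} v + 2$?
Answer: $\frac{216203610529}{130321} \approx 1.659 \cdot 10^{6}$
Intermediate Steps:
$k{\left(g \right)} = 2 g$
$L{\left(E \right)} = E^{2}$ ($L{\left(E \right)} = E E + 2 \cdot 0 = E^{2} + 0 = E^{2}$)
$o{\left(v \right)} = 2 + \frac{v}{\left(2 + v\right)^{2}}$ ($o{\left(v \right)} = \left(\frac{1}{2 + v}\right)^{2} v + 2 = \frac{v}{\left(2 + v\right)^{2}} + 2 = 2 + \frac{v}{\left(2 + v\right)^{2}}$)
$\left(f + o{\left(36 \right)}\right)^{2} = \left(1286 + \left(2 + \frac{36}{\left(2 + 36\right)^{2}}\right)\right)^{2} = \left(1286 + \left(2 + \frac{36}{1444}\right)\right)^{2} = \left(1286 + \left(2 + 36 \cdot \frac{1}{1444}\right)\right)^{2} = \left(1286 + \left(2 + \frac{9}{361}\right)\right)^{2} = \left(1286 + \frac{731}{361}\right)^{2} = \left(\frac{464977}{361}\right)^{2} = \frac{216203610529}{130321}$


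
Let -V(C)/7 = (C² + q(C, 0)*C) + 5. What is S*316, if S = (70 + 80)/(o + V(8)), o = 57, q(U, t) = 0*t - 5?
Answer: -23700/73 ≈ -324.66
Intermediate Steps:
q(U, t) = -5 (q(U, t) = 0 - 5 = -5)
V(C) = -35 - 7*C² + 35*C (V(C) = -7*((C² - 5*C) + 5) = -7*(5 + C² - 5*C) = -35 - 7*C² + 35*C)
S = -75/73 (S = (70 + 80)/(57 + (-35 - 7*8² + 35*8)) = 150/(57 + (-35 - 7*64 + 280)) = 150/(57 + (-35 - 448 + 280)) = 150/(57 - 203) = 150/(-146) = 150*(-1/146) = -75/73 ≈ -1.0274)
S*316 = -75/73*316 = -23700/73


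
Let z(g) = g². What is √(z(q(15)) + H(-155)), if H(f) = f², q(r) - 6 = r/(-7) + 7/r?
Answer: √265081741/105 ≈ 155.06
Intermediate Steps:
q(r) = 6 + 7/r - r/7 (q(r) = 6 + (r/(-7) + 7/r) = 6 + (r*(-⅐) + 7/r) = 6 + (-r/7 + 7/r) = 6 + (7/r - r/7) = 6 + 7/r - r/7)
√(z(q(15)) + H(-155)) = √((6 + 7/15 - ⅐*15)² + (-155)²) = √((6 + 7*(1/15) - 15/7)² + 24025) = √((6 + 7/15 - 15/7)² + 24025) = √((454/105)² + 24025) = √(206116/11025 + 24025) = √(265081741/11025) = √265081741/105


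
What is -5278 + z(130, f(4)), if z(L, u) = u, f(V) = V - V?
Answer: -5278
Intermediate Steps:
f(V) = 0
-5278 + z(130, f(4)) = -5278 + 0 = -5278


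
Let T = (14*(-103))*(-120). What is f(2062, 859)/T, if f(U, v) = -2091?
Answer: -697/57680 ≈ -0.012084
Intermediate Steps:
T = 173040 (T = -1442*(-120) = 173040)
f(2062, 859)/T = -2091/173040 = -2091*1/173040 = -697/57680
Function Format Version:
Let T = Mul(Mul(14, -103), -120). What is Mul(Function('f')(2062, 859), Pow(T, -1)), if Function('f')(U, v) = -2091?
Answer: Rational(-697, 57680) ≈ -0.012084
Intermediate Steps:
T = 173040 (T = Mul(-1442, -120) = 173040)
Mul(Function('f')(2062, 859), Pow(T, -1)) = Mul(-2091, Pow(173040, -1)) = Mul(-2091, Rational(1, 173040)) = Rational(-697, 57680)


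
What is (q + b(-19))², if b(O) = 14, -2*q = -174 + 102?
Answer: 2500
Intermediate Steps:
q = 36 (q = -(-174 + 102)/2 = -½*(-72) = 36)
(q + b(-19))² = (36 + 14)² = 50² = 2500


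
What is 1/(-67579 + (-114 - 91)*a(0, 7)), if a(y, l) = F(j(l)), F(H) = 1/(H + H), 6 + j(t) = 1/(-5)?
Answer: -62/4188873 ≈ -1.4801e-5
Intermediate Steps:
j(t) = -31/5 (j(t) = -6 + 1/(-5) = -6 - ⅕ = -31/5)
F(H) = 1/(2*H)
a(y, l) = -5/62 (a(y, l) = 1/(2*(-31/5)) = (½)*(-5/31) = -5/62)
1/(-67579 + (-114 - 91)*a(0, 7)) = 1/(-67579 + (-114 - 91)*(-5/62)) = 1/(-67579 - 205*(-5/62)) = 1/(-67579 + 1025/62) = 1/(-4188873/62) = -62/4188873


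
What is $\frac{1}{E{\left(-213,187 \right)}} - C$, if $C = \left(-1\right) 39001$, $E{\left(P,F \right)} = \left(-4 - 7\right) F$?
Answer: $\frac{80225056}{2057} \approx 39001.0$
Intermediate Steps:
$E{\left(P,F \right)} = - 11 F$
$C = -39001$
$\frac{1}{E{\left(-213,187 \right)}} - C = \frac{1}{\left(-11\right) 187} - -39001 = \frac{1}{-2057} + 39001 = - \frac{1}{2057} + 39001 = \frac{80225056}{2057}$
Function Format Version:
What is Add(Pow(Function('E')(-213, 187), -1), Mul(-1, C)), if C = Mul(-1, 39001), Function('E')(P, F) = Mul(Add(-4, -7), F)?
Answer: Rational(80225056, 2057) ≈ 39001.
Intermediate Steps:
Function('E')(P, F) = Mul(-11, F)
C = -39001
Add(Pow(Function('E')(-213, 187), -1), Mul(-1, C)) = Add(Pow(Mul(-11, 187), -1), Mul(-1, -39001)) = Add(Pow(-2057, -1), 39001) = Add(Rational(-1, 2057), 39001) = Rational(80225056, 2057)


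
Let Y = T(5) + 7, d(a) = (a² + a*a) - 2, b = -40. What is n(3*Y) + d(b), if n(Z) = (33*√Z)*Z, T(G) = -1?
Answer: 3198 + 1782*√2 ≈ 5718.1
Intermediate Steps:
d(a) = -2 + 2*a² (d(a) = (a² + a²) - 2 = 2*a² - 2 = -2 + 2*a²)
Y = 6 (Y = -1 + 7 = 6)
n(Z) = 33*Z^(3/2)
n(3*Y) + d(b) = 33*(3*6)^(3/2) + (-2 + 2*(-40)²) = 33*18^(3/2) + (-2 + 2*1600) = 33*(54*√2) + (-2 + 3200) = 1782*√2 + 3198 = 3198 + 1782*√2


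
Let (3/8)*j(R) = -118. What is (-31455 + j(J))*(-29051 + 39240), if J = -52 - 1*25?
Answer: -971103401/3 ≈ -3.2370e+8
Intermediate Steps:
J = -77 (J = -52 - 25 = -77)
j(R) = -944/3 (j(R) = (8/3)*(-118) = -944/3)
(-31455 + j(J))*(-29051 + 39240) = (-31455 - 944/3)*(-29051 + 39240) = -95309/3*10189 = -971103401/3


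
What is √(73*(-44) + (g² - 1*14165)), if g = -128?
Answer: I*√993 ≈ 31.512*I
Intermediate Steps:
√(73*(-44) + (g² - 1*14165)) = √(73*(-44) + ((-128)² - 1*14165)) = √(-3212 + (16384 - 14165)) = √(-3212 + 2219) = √(-993) = I*√993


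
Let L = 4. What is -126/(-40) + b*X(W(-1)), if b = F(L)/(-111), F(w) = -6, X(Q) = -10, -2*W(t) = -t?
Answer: 1931/740 ≈ 2.6095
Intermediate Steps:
W(t) = t/2 (W(t) = -(-1)*t/2 = t/2)
b = 2/37 (b = -6/(-111) = -6*(-1/111) = 2/37 ≈ 0.054054)
-126/(-40) + b*X(W(-1)) = -126/(-40) + (2/37)*(-10) = -126*(-1/40) - 20/37 = 63/20 - 20/37 = 1931/740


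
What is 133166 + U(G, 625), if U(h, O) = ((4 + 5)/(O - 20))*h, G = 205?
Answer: 16113455/121 ≈ 1.3317e+5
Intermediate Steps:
U(h, O) = 9*h/(-20 + O) (U(h, O) = (9/(-20 + O))*h = 9*h/(-20 + O))
133166 + U(G, 625) = 133166 + 9*205/(-20 + 625) = 133166 + 9*205/605 = 133166 + 9*205*(1/605) = 133166 + 369/121 = 16113455/121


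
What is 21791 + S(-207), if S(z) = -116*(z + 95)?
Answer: 34783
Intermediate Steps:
S(z) = -11020 - 116*z (S(z) = -116*(95 + z) = -11020 - 116*z)
21791 + S(-207) = 21791 + (-11020 - 116*(-207)) = 21791 + (-11020 + 24012) = 21791 + 12992 = 34783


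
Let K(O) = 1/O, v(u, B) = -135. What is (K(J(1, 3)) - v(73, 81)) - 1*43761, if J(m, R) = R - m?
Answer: -87251/2 ≈ -43626.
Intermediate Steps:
(K(J(1, 3)) - v(73, 81)) - 1*43761 = (1/(3 - 1*1) - 1*(-135)) - 1*43761 = (1/(3 - 1) + 135) - 43761 = (1/2 + 135) - 43761 = 271/2 - 43761 = -87251/2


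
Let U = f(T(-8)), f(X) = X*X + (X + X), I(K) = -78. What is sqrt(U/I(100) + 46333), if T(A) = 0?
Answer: sqrt(46333) ≈ 215.25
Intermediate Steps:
f(X) = X**2 + 2*X
U = 0 (U = 0*(2 + 0) = 0*2 = 0)
sqrt(U/I(100) + 46333) = sqrt(0/(-78) + 46333) = sqrt(0*(-1/78) + 46333) = sqrt(0 + 46333) = sqrt(46333)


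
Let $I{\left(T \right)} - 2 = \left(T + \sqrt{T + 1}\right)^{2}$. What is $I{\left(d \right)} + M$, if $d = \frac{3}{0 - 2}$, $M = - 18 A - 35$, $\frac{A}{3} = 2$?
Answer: $-141 + \frac{\left(3 - i \sqrt{2}\right)^{2}}{4} \approx -139.25 - 2.1213 i$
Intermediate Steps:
$A = 6$ ($A = 3 \cdot 2 = 6$)
$M = -143$ ($M = \left(-18\right) 6 - 35 = -108 - 35 = -143$)
$d = - \frac{3}{2}$ ($d = \frac{3}{-2} = 3 \left(- \frac{1}{2}\right) = - \frac{3}{2} \approx -1.5$)
$I{\left(T \right)} = 2 + \left(T + \sqrt{1 + T}\right)^{2}$ ($I{\left(T \right)} = 2 + \left(T + \sqrt{T + 1}\right)^{2} = 2 + \left(T + \sqrt{1 + T}\right)^{2}$)
$I{\left(d \right)} + M = \left(2 + \left(- \frac{3}{2} + \sqrt{1 - \frac{3}{2}}\right)^{2}\right) - 143 = \left(2 + \left(- \frac{3}{2} + \sqrt{- \frac{1}{2}}\right)^{2}\right) - 143 = \left(2 + \left(- \frac{3}{2} + \frac{i \sqrt{2}}{2}\right)^{2}\right) - 143 = -141 + \left(- \frac{3}{2} + \frac{i \sqrt{2}}{2}\right)^{2}$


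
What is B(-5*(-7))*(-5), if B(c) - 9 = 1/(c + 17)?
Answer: -2345/52 ≈ -45.096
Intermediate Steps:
B(c) = 9 + 1/(17 + c) (B(c) = 9 + 1/(c + 17) = 9 + 1/(17 + c))
B(-5*(-7))*(-5) = ((154 + 9*(-5*(-7)))/(17 - 5*(-7)))*(-5) = ((154 + 9*35)/(17 + 35))*(-5) = ((154 + 315)/52)*(-5) = ((1/52)*469)*(-5) = (469/52)*(-5) = -2345/52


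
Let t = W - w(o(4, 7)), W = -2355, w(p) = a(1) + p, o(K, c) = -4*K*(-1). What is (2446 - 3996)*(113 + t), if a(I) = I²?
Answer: 3501450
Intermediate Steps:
o(K, c) = 4*K
w(p) = 1 + p (w(p) = 1² + p = 1 + p)
t = -2372 (t = -2355 - (1 + 4*4) = -2355 - (1 + 16) = -2355 - 1*17 = -2355 - 17 = -2372)
(2446 - 3996)*(113 + t) = (2446 - 3996)*(113 - 2372) = -1550*(-2259) = 3501450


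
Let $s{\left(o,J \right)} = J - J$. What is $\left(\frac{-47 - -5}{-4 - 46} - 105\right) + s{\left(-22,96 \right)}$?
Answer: $- \frac{2604}{25} \approx -104.16$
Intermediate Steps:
$s{\left(o,J \right)} = 0$
$\left(\frac{-47 - -5}{-4 - 46} - 105\right) + s{\left(-22,96 \right)} = \left(\frac{-47 - -5}{-4 - 46} - 105\right) + 0 = \left(\frac{-47 + 5}{-50} - 105\right) + 0 = \left(\left(-42\right) \left(- \frac{1}{50}\right) - 105\right) + 0 = \left(\frac{21}{25} - 105\right) + 0 = - \frac{2604}{25} + 0 = - \frac{2604}{25}$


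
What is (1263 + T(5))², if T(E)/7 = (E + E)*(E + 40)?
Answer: 19474569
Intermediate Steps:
T(E) = 14*E*(40 + E) (T(E) = 7*((E + E)*(E + 40)) = 7*((2*E)*(40 + E)) = 7*(2*E*(40 + E)) = 14*E*(40 + E))
(1263 + T(5))² = (1263 + 14*5*(40 + 5))² = (1263 + 14*5*45)² = (1263 + 3150)² = 4413² = 19474569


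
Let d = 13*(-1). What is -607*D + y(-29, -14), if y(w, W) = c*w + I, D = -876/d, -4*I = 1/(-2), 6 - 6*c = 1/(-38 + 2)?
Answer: -57467785/1404 ≈ -40932.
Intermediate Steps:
c = 217/216 (c = 1 - 1/(6*(-38 + 2)) = 1 - ⅙/(-36) = 1 - ⅙*(-1/36) = 1 + 1/216 = 217/216 ≈ 1.0046)
d = -13
I = ⅛ (I = -¼/(-2) = -¼*(-½) = ⅛ ≈ 0.12500)
D = 876/13 (D = -876/(-13) = -876*(-1/13) = 876/13 ≈ 67.385)
y(w, W) = ⅛ + 217*w/216 (y(w, W) = 217*w/216 + ⅛ = ⅛ + 217*w/216)
-607*D + y(-29, -14) = -607*876/13 + (⅛ + (217/216)*(-29)) = -531732/13 + (⅛ - 6293/216) = -531732/13 - 3133/108 = -57467785/1404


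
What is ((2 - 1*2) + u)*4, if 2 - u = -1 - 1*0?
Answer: 12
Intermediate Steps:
u = 3 (u = 2 - (-1 - 1*0) = 2 - (-1 + 0) = 2 - 1*(-1) = 2 + 1 = 3)
((2 - 1*2) + u)*4 = ((2 - 1*2) + 3)*4 = ((2 - 2) + 3)*4 = (0 + 3)*4 = 3*4 = 12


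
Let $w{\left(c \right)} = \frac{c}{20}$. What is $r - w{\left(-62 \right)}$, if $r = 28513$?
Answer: $\frac{285161}{10} \approx 28516.0$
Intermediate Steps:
$w{\left(c \right)} = \frac{c}{20}$ ($w{\left(c \right)} = c \frac{1}{20} = \frac{c}{20}$)
$r - w{\left(-62 \right)} = 28513 - \frac{1}{20} \left(-62\right) = 28513 - - \frac{31}{10} = 28513 + \frac{31}{10} = \frac{285161}{10}$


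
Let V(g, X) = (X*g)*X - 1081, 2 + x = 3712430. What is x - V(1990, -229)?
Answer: -100644081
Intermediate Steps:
x = 3712428 (x = -2 + 3712430 = 3712428)
V(g, X) = -1081 + g*X**2 (V(g, X) = g*X**2 - 1081 = -1081 + g*X**2)
x - V(1990, -229) = 3712428 - (-1081 + 1990*(-229)**2) = 3712428 - (-1081 + 1990*52441) = 3712428 - (-1081 + 104357590) = 3712428 - 1*104356509 = 3712428 - 104356509 = -100644081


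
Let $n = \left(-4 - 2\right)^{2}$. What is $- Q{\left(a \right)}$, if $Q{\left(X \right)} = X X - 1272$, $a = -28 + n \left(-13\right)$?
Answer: $-244744$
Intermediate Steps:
$n = 36$ ($n = \left(-6\right)^{2} = 36$)
$a = -496$ ($a = -28 + 36 \left(-13\right) = -28 - 468 = -496$)
$Q{\left(X \right)} = -1272 + X^{2}$ ($Q{\left(X \right)} = X^{2} - 1272 = -1272 + X^{2}$)
$- Q{\left(a \right)} = - (-1272 + \left(-496\right)^{2}) = - (-1272 + 246016) = \left(-1\right) 244744 = -244744$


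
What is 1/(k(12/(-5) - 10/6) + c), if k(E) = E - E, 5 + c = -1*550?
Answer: -1/555 ≈ -0.0018018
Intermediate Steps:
c = -555 (c = -5 - 1*550 = -5 - 550 = -555)
k(E) = 0
1/(k(12/(-5) - 10/6) + c) = 1/(0 - 555) = 1/(-555) = -1/555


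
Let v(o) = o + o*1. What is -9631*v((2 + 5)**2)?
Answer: -943838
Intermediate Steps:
v(o) = 2*o (v(o) = o + o = 2*o)
-9631*v((2 + 5)**2) = -19262*(2 + 5)**2 = -19262*7**2 = -19262*49 = -9631*98 = -943838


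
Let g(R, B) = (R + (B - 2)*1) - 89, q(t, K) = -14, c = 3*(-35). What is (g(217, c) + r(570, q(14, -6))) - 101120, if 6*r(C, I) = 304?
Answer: -303145/3 ≈ -1.0105e+5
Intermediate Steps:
c = -105
r(C, I) = 152/3 (r(C, I) = (1/6)*304 = 152/3)
g(R, B) = -91 + B + R (g(R, B) = (R + (-2 + B)*1) - 89 = (R + (-2 + B)) - 89 = (-2 + B + R) - 89 = -91 + B + R)
(g(217, c) + r(570, q(14, -6))) - 101120 = ((-91 - 105 + 217) + 152/3) - 101120 = (21 + 152/3) - 101120 = 215/3 - 101120 = -303145/3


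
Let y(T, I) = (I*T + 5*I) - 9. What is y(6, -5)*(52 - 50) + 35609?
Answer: 35481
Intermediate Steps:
y(T, I) = -9 + 5*I + I*T (y(T, I) = (5*I + I*T) - 9 = -9 + 5*I + I*T)
y(6, -5)*(52 - 50) + 35609 = (-9 + 5*(-5) - 5*6)*(52 - 50) + 35609 = (-9 - 25 - 30)*2 + 35609 = -64*2 + 35609 = -128 + 35609 = 35481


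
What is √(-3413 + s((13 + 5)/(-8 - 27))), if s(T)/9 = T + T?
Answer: I*√4192265/35 ≈ 58.5*I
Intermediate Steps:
s(T) = 18*T (s(T) = 9*(T + T) = 9*(2*T) = 18*T)
√(-3413 + s((13 + 5)/(-8 - 27))) = √(-3413 + 18*((13 + 5)/(-8 - 27))) = √(-3413 + 18*(18/(-35))) = √(-3413 + 18*(18*(-1/35))) = √(-3413 + 18*(-18/35)) = √(-3413 - 324/35) = √(-119779/35) = I*√4192265/35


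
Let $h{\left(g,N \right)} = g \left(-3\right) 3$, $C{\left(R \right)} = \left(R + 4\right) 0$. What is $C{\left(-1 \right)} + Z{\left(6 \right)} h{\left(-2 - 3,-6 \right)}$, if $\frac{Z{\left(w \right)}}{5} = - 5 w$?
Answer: $-6750$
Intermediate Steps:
$Z{\left(w \right)} = - 25 w$ ($Z{\left(w \right)} = 5 \left(- 5 w\right) = - 25 w$)
$C{\left(R \right)} = 0$ ($C{\left(R \right)} = \left(4 + R\right) 0 = 0$)
$h{\left(g,N \right)} = - 9 g$ ($h{\left(g,N \right)} = - 3 g 3 = - 9 g$)
$C{\left(-1 \right)} + Z{\left(6 \right)} h{\left(-2 - 3,-6 \right)} = 0 + \left(-25\right) 6 \left(- 9 \left(-2 - 3\right)\right) = 0 - 150 \left(\left(-9\right) \left(-5\right)\right) = 0 - 6750 = -6750$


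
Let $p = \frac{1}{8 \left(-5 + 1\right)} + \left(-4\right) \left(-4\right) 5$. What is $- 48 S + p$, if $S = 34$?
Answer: $- \frac{49665}{32} \approx -1552.0$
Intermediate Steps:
$p = \frac{2559}{32}$ ($p = \frac{1}{8 \left(-4\right)} + 16 \cdot 5 = \frac{1}{-32} + 80 = - \frac{1}{32} + 80 = \frac{2559}{32} \approx 79.969$)
$- 48 S + p = \left(-48\right) 34 + \frac{2559}{32} = -1632 + \frac{2559}{32} = - \frac{49665}{32}$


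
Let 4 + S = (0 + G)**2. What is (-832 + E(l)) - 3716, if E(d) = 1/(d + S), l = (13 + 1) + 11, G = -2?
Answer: -113699/25 ≈ -4548.0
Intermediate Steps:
S = 0 (S = -4 + (0 - 2)**2 = -4 + (-2)**2 = -4 + 4 = 0)
l = 25 (l = 14 + 11 = 25)
E(d) = 1/d (E(d) = 1/(d + 0) = 1/d)
(-832 + E(l)) - 3716 = (-832 + 1/25) - 3716 = -20799/25 - 3716 = -113699/25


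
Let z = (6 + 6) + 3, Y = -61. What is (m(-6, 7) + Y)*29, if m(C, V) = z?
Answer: -1334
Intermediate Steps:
z = 15 (z = 12 + 3 = 15)
m(C, V) = 15
(m(-6, 7) + Y)*29 = (15 - 61)*29 = -46*29 = -1334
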